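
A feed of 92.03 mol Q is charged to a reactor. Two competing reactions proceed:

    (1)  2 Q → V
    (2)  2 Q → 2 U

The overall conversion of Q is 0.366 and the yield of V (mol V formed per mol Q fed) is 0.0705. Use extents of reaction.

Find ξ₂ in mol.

Yield of V: 1ξ₁ / 92.03 = 0.0705 → ξ₁ = 6.488 mol.
Conversion of Q: 2ξ₁ + 2ξ₂ = 0.366 × 92.03 = 33.68 → ξ₂ = 10.35 mol.
Outlet amounts (n = n₀ + Σ ν·ξ):
  Q: 92.03 − 2(6.488) − 2(10.35) = 58.35
  V: 0 + 1(6.488) = 6.488
  U: 0 + 2(10.35) = 20.71

ξ₂ = 10.4 mol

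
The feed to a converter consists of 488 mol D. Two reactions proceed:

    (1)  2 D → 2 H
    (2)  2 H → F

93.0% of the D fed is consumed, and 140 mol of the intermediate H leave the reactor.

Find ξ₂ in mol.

ξ₂ = 157 mol

Conversion of D: D consumed = 2ξ₁ = 0.93 × 488 → ξ₁ = 226.9 mol.
H balance: n_H = 0 + 2ξ₁ − 2ξ₂ = 140 → ξ₂ = (2·226.9 − 140)/2 = 156.9 mol.
Outlet amounts (n = n₀ + Σ ν·ξ):
  D: 488 − 2(226.9) = 34.16
  H: 0 + 2(226.9) − 2(156.9) = 140
  F: 0 + 1(156.9) = 156.9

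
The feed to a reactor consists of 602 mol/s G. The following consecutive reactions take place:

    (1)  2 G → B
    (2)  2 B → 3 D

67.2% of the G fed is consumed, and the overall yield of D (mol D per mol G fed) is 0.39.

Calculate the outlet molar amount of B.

45.8 mol/s

Conversion of G: G consumed = 2ξ₁ = 0.672 × 602 → ξ₁ = 202.3 mol/s.
Yield of D: 3ξ₂ / 602 = 0.39 → ξ₂ = 78.26 mol/s.
Outlet amounts (n = n₀ + Σ ν·ξ):
  G: 602 − 2(202.3) = 197.5
  B: 0 + 1(202.3) − 2(78.26) = 45.75
  D: 0 + 3(78.26) = 234.8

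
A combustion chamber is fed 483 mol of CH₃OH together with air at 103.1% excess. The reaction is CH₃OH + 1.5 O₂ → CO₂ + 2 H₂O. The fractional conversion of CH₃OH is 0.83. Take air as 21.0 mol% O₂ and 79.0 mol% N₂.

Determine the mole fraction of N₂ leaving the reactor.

Stoichiometric O₂ = 1.5 × 483 = 724.5 mol; O₂ fed = 724.5 × 2.031 = 1471 mol.
N₂ fed = 1471 × 79/21 = 5535 mol.
Fuel reacted = 0.83 × 483 → ξ = 400.9 mol.
Outlet (n = n₀ + ν ξ):
  CH₃OH: 483 − 1(400.9) = 82.11
  O₂: 1471 − 1.5(400.9) = 870.1
  N₂: 5535 (inert)
  CO₂: 0 + 1(400.9) = 400.9
  H₂O: 0 + 2(400.9) = 801.8
Total out = 7690 mol; y_N₂ = 5535 / 7690 = 0.7198.

0.72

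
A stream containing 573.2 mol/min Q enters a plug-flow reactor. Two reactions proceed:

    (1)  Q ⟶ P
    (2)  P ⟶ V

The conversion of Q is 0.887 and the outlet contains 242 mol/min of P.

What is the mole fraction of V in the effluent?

0.465

Conversion of Q: Q consumed = 1ξ₁ = 0.887 × 573.2 → ξ₁ = 508.4 mol/min.
P balance: n_P = 0 + 1ξ₁ − 1ξ₂ = 242 → ξ₂ = (1·508.4 − 242)/1 = 266.4 mol/min.
Outlet amounts (n = n₀ + Σ ν·ξ):
  Q: 573.2 − 1(508.4) = 64.77
  P: 0 + 1(508.4) − 1(266.4) = 242
  V: 0 + 1(266.4) = 266.4
Total out = 573.2 mol/min; y_V = 266.4 / 573.2 = 0.4648.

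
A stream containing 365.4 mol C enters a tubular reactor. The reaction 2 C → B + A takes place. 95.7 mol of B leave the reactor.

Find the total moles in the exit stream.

For B: n = n₀ + 1ξ → 95.7 = 0 + 1ξ, giving ξ = 95.7 mol.
Outlet amounts (n = n₀ + ν ξ):
  C: 365.4 − 2(95.7) = 174
  B: 0 + 1(95.7) = 95.7
  A: 0 + 1(95.7) = 95.7
Total out = 174 + 95.7 + 95.7 = 365.4 mol.

365 mol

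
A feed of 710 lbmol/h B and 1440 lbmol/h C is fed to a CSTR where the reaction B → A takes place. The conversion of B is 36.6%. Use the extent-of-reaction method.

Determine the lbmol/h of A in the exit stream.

B reacted = 0.366 × 710 = 259.9 lbmol/h; ν_B = −1, so ξ = 259.9/1 = 259.9 lbmol/h.
Outlet amounts (n = n₀ + ν ξ):
  B: 710 − 1(259.9) = 450.1
  A: 0 + 1(259.9) = 259.9
  C: 1440 (inert)

260 lbmol/h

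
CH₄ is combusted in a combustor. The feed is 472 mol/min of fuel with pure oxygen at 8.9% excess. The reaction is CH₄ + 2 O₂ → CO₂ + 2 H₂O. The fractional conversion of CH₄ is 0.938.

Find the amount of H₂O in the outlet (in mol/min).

Stoichiometric O₂ = 2 × 472 = 944 mol/min; O₂ fed = 944 × 1.089 = 1028 mol/min.
Fuel reacted = 0.938 × 472 → ξ = 442.7 mol/min.
Outlet (n = n₀ + ν ξ):
  CH₄: 472 − 1(442.7) = 29.26
  O₂: 1028 − 2(442.7) = 142.5
  CO₂: 0 + 1(442.7) = 442.7
  H₂O: 0 + 2(442.7) = 885.5

885 mol/min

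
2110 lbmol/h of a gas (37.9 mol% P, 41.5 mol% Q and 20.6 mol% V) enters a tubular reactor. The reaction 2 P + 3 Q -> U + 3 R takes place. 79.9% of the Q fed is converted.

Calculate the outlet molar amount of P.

Q reacted = 0.799 × 875.6 = 699.6 lbmol/h; ν_Q = −3, so ξ = 699.6/3 = 233.2 lbmol/h.
Outlet amounts (n = n₀ + ν ξ):
  P: 799.7 − 2(233.2) = 333.3
  Q: 875.6 − 3(233.2) = 176
  U: 0 + 1(233.2) = 233.2
  R: 0 + 3(233.2) = 699.6
  V: 434.7 (inert)

333 lbmol/h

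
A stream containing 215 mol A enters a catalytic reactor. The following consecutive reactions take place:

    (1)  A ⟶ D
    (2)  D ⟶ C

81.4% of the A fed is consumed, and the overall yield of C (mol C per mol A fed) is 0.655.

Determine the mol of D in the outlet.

34.2 mol

Conversion of A: A consumed = 1ξ₁ = 0.814 × 215 → ξ₁ = 175 mol.
Yield of C: 1ξ₂ / 215 = 0.655 → ξ₂ = 140.8 mol.
Outlet amounts (n = n₀ + Σ ν·ξ):
  A: 215 − 1(175) = 39.99
  D: 0 + 1(175) − 1(140.8) = 34.18
  C: 0 + 1(140.8) = 140.8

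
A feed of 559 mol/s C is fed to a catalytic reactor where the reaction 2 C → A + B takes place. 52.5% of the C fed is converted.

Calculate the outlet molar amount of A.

C reacted = 0.525 × 559 = 293.5 mol/s; ν_C = −2, so ξ = 293.5/2 = 146.7 mol/s.
Outlet amounts (n = n₀ + ν ξ):
  C: 559 − 2(146.7) = 265.5
  A: 0 + 1(146.7) = 146.7
  B: 0 + 1(146.7) = 146.7

147 mol/s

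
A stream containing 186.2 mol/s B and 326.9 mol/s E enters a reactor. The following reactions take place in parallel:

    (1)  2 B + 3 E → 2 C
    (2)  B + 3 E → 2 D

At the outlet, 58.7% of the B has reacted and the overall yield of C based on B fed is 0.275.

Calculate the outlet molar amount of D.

116 mol/s

Yield of C: 2ξ₁ / 186.2 = 0.275 → ξ₁ = 25.6 mol/s.
Conversion of B: 2ξ₁ + 1ξ₂ = 0.587 × 186.2 = 109.3 → ξ₂ = 58.09 mol/s.
Outlet amounts (n = n₀ + Σ ν·ξ):
  B: 186.2 − 2(25.6) − 1(58.09) = 76.9
  E: 326.9 − 3(25.6) − 3(58.09) = 75.81
  C: 0 + 2(25.6) = 51.2
  D: 0 + 2(58.09) = 116.2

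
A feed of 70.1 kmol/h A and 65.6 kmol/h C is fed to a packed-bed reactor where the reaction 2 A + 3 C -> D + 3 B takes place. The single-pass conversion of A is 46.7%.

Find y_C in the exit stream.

0.138

A reacted = 0.467 × 70.1 = 32.74 kmol/h; ν_A = −2, so ξ = 32.74/2 = 16.37 kmol/h.
Outlet amounts (n = n₀ + ν ξ):
  A: 70.1 − 2(16.37) = 37.36
  C: 65.6 − 3(16.37) = 16.49
  D: 0 + 1(16.37) = 16.37
  B: 0 + 3(16.37) = 49.11
Total out = 119.3 kmol/h; y_C = 16.49 / 119.3 = 0.1382.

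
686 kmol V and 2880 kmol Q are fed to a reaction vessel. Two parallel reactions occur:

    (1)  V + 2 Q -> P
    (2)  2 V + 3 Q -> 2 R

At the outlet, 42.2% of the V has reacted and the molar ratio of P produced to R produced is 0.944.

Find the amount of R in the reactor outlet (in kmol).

Conversion of V: V consumed = 0.422 × 686 = 289.5 kmol = 1ξ₁ + 2ξ₂.
Selectivity: 1ξ₁ / (2ξ₂) = 0.944 → ξ₁ = 1.888 ξ₂.
Substitute: (1·1.888 + 2) ξ₂ = 289.5 → ξ₂ = 74.46 kmol, ξ₁ = 140.6 kmol.
Outlet amounts (n = n₀ + Σ ν·ξ):
  V: 686 − 1(140.6) − 2(74.46) = 396.5
  Q: 2880 − 2(140.6) − 3(74.46) = 2375
  P: 0 + 1(140.6) = 140.6
  R: 0 + 2(74.46) = 148.9

149 kmol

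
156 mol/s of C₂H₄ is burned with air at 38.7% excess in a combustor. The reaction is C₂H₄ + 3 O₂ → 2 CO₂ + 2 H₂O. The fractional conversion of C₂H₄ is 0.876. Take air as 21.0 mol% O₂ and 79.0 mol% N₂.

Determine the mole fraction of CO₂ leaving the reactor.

0.0842

Stoichiometric O₂ = 3 × 156 = 468 mol/s; O₂ fed = 468 × 1.387 = 649.1 mol/s.
N₂ fed = 649.1 × 79/21 = 2442 mol/s.
Fuel reacted = 0.876 × 156 → ξ = 136.7 mol/s.
Outlet (n = n₀ + ν ξ):
  C₂H₄: 156 − 1(136.7) = 19.34
  O₂: 649.1 − 3(136.7) = 239.1
  N₂: 2442 (inert)
  CO₂: 0 + 2(136.7) = 273.3
  H₂O: 0 + 2(136.7) = 273.3
Total out = 3247 mol/s; y_CO₂ = 273.3 / 3247 = 0.08417.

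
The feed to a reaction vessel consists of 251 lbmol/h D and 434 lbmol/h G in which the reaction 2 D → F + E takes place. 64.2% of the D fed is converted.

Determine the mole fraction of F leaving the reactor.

0.118

D reacted = 0.642 × 251 = 161.1 lbmol/h; ν_D = −2, so ξ = 161.1/2 = 80.57 lbmol/h.
Outlet amounts (n = n₀ + ν ξ):
  D: 251 − 2(80.57) = 89.86
  F: 0 + 1(80.57) = 80.57
  E: 0 + 1(80.57) = 80.57
  G: 434 (inert)
Total out = 685 lbmol/h; y_F = 80.57 / 685 = 0.1176.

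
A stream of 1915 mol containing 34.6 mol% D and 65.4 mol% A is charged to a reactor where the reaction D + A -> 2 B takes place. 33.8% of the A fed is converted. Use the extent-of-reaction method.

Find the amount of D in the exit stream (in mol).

A reacted = 0.338 × 1252 = 423.3 mol; ν_A = −1, so ξ = 423.3/1 = 423.3 mol.
Outlet amounts (n = n₀ + ν ξ):
  D: 662.6 − 1(423.3) = 239.3
  A: 1252 − 1(423.3) = 829.1
  B: 0 + 2(423.3) = 846.6

239 mol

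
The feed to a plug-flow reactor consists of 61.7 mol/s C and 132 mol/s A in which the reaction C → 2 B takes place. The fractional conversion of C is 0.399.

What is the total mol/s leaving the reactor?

C reacted = 0.399 × 61.7 = 24.62 mol/s; ν_C = −1, so ξ = 24.62/1 = 24.62 mol/s.
Outlet amounts (n = n₀ + ν ξ):
  C: 61.7 − 1(24.62) = 37.08
  B: 0 + 2(24.62) = 49.24
  A: 132 (inert)
Total out = 37.08 + 49.24 + 132 = 218.3 mol/s.

218 mol/s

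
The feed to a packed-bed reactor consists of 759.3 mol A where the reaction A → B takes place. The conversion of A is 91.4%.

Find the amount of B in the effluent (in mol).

694 mol

A reacted = 0.914 × 759.3 = 694 mol; ν_A = −1, so ξ = 694/1 = 694 mol.
Outlet amounts (n = n₀ + ν ξ):
  A: 759.3 − 1(694) = 65.3
  B: 0 + 1(694) = 694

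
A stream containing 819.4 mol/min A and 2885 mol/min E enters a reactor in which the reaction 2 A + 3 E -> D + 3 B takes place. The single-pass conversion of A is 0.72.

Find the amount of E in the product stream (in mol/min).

A reacted = 0.72 × 819.4 = 590 mol/min; ν_A = −2, so ξ = 590/2 = 295 mol/min.
Outlet amounts (n = n₀ + ν ξ):
  A: 819.4 − 2(295) = 229.4
  E: 2885 − 3(295) = 2000
  D: 0 + 1(295) = 295
  B: 0 + 3(295) = 885

2000 mol/min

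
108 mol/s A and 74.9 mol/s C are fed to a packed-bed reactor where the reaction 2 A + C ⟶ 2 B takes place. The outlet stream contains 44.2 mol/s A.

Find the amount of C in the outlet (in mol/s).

43 mol/s

For A: n = n₀ − 2ξ → 44.2 = 108 − 2ξ, giving ξ = 31.9 mol/s.
Outlet amounts (n = n₀ + ν ξ):
  A: 108 − 2(31.9) = 44.2
  C: 74.9 − 1(31.9) = 43
  B: 0 + 2(31.9) = 63.8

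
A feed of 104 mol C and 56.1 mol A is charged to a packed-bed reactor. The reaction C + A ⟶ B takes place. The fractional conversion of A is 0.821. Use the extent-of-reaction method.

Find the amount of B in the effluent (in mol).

A reacted = 0.821 × 56.1 = 46.06 mol; ν_A = −1, so ξ = 46.06/1 = 46.06 mol.
Outlet amounts (n = n₀ + ν ξ):
  C: 104 − 1(46.06) = 57.94
  A: 56.1 − 1(46.06) = 10.04
  B: 0 + 1(46.06) = 46.06

46.1 mol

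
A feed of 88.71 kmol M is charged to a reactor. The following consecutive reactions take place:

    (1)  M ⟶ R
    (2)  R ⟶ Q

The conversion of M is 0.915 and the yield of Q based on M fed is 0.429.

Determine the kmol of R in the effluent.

43.1 kmol

Conversion of M: M consumed = 1ξ₁ = 0.915 × 88.71 → ξ₁ = 81.17 kmol.
Yield of Q: 1ξ₂ / 88.71 = 0.429 → ξ₂ = 38.06 kmol.
Outlet amounts (n = n₀ + Σ ν·ξ):
  M: 88.71 − 1(81.17) = 7.54
  R: 0 + 1(81.17) − 1(38.06) = 43.11
  Q: 0 + 1(38.06) = 38.06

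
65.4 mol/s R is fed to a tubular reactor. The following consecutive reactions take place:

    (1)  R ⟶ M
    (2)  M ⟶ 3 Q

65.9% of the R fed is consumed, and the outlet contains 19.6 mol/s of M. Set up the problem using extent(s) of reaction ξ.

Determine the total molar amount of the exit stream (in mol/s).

Conversion of R: R consumed = 1ξ₁ = 0.659 × 65.4 → ξ₁ = 43.1 mol/s.
M balance: n_M = 0 + 1ξ₁ − 1ξ₂ = 19.6 → ξ₂ = (1·43.1 − 19.6)/1 = 23.5 mol/s.
Outlet amounts (n = n₀ + Σ ν·ξ):
  R: 65.4 − 1(43.1) = 22.3
  M: 0 + 1(43.1) − 1(23.5) = 19.6
  Q: 0 + 3(23.5) = 70.5
Total out = 22.3 + 19.6 + 70.5 = 112.4 mol/s.

112 mol/s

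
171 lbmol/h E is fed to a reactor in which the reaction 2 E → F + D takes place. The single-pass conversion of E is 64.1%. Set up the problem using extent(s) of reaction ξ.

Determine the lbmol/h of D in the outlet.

54.8 lbmol/h

E reacted = 0.641 × 171 = 109.6 lbmol/h; ν_E = −2, so ξ = 109.6/2 = 54.81 lbmol/h.
Outlet amounts (n = n₀ + ν ξ):
  E: 171 − 2(54.81) = 61.39
  F: 0 + 1(54.81) = 54.81
  D: 0 + 1(54.81) = 54.81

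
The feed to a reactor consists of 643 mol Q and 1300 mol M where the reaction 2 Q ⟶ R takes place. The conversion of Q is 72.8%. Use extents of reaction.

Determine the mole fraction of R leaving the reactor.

0.137

Q reacted = 0.728 × 643 = 468.1 mol; ν_Q = −2, so ξ = 468.1/2 = 234.1 mol.
Outlet amounts (n = n₀ + ν ξ):
  Q: 643 − 2(234.1) = 174.9
  R: 0 + 1(234.1) = 234.1
  M: 1300 (inert)
Total out = 1709 mol; y_R = 234.1 / 1709 = 0.137.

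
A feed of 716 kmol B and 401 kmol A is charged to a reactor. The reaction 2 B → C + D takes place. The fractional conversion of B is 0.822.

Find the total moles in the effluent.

1120 kmol

B reacted = 0.822 × 716 = 588.6 kmol; ν_B = −2, so ξ = 588.6/2 = 294.3 kmol.
Outlet amounts (n = n₀ + ν ξ):
  B: 716 − 2(294.3) = 127.4
  C: 0 + 1(294.3) = 294.3
  D: 0 + 1(294.3) = 294.3
  A: 401 (inert)
Total out = 127.4 + 294.3 + 294.3 + 401 = 1117 kmol.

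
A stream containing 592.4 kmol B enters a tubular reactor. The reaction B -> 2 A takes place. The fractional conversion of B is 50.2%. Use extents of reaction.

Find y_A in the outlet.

B reacted = 0.502 × 592.4 = 297.4 kmol; ν_B = −1, so ξ = 297.4/1 = 297.4 kmol.
Outlet amounts (n = n₀ + ν ξ):
  B: 592.4 − 1(297.4) = 295
  A: 0 + 2(297.4) = 594.8
Total out = 889.8 kmol; y_A = 594.8 / 889.8 = 0.6684.

0.668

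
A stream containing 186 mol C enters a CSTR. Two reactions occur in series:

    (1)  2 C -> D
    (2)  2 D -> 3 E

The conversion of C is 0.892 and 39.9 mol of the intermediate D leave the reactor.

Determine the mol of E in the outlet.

64.6 mol

Conversion of C: C consumed = 2ξ₁ = 0.892 × 186 → ξ₁ = 82.96 mol.
D balance: n_D = 0 + 1ξ₁ − 2ξ₂ = 39.9 → ξ₂ = (1·82.96 − 39.9)/2 = 21.53 mol.
Outlet amounts (n = n₀ + Σ ν·ξ):
  C: 186 − 2(82.96) = 20.09
  D: 0 + 1(82.96) − 2(21.53) = 39.9
  E: 0 + 3(21.53) = 64.58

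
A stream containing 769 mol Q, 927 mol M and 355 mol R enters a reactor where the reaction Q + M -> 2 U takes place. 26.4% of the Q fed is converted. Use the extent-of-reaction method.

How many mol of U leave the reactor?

406 mol

Q reacted = 0.264 × 769 = 203 mol; ν_Q = −1, so ξ = 203/1 = 203 mol.
Outlet amounts (n = n₀ + ν ξ):
  Q: 769 − 1(203) = 566
  M: 927 − 1(203) = 724
  U: 0 + 2(203) = 406
  R: 355 (inert)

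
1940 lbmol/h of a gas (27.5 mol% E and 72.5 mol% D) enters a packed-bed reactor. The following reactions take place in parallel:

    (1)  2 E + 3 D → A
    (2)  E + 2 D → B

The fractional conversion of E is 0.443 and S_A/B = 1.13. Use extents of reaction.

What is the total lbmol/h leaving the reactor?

1470 lbmol/h

Conversion of E: E consumed = 0.443 × 533.5 = 236.3 lbmol/h = 2ξ₁ + 1ξ₂.
Selectivity: 1ξ₁ / (1ξ₂) = 1.13 → ξ₁ = 1.13 ξ₂.
Substitute: (2·1.13 + 1) ξ₂ = 236.3 → ξ₂ = 72.5 lbmol/h, ξ₁ = 81.92 lbmol/h.
Outlet amounts (n = n₀ + Σ ν·ξ):
  E: 533.5 − 2(81.92) − 1(72.5) = 297.2
  D: 1406 − 3(81.92) − 2(72.5) = 1016
  A: 0 + 1(81.92) = 81.92
  B: 0 + 1(72.5) = 72.5
Total out = 297.2 + 1016 + 81.92 + 72.5 = 1467 lbmol/h.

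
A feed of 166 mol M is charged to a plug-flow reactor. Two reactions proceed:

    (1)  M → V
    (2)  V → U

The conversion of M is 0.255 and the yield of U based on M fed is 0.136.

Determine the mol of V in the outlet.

19.8 mol

Conversion of M: M consumed = 1ξ₁ = 0.255 × 166 → ξ₁ = 42.33 mol.
Yield of U: 1ξ₂ / 166 = 0.136 → ξ₂ = 22.58 mol.
Outlet amounts (n = n₀ + Σ ν·ξ):
  M: 166 − 1(42.33) = 123.7
  V: 0 + 1(42.33) − 1(22.58) = 19.75
  U: 0 + 1(22.58) = 22.58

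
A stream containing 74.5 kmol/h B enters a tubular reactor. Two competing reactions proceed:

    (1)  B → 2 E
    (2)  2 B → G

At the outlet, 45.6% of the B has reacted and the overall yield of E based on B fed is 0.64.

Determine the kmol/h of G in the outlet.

5.07 kmol/h

Yield of E: 2ξ₁ / 74.5 = 0.64 → ξ₁ = 23.84 kmol/h.
Conversion of B: 1ξ₁ + 2ξ₂ = 0.456 × 74.5 = 33.97 → ξ₂ = 5.066 kmol/h.
Outlet amounts (n = n₀ + Σ ν·ξ):
  B: 74.5 − 1(23.84) − 2(5.066) = 40.53
  E: 0 + 2(23.84) = 47.68
  G: 0 + 1(5.066) = 5.066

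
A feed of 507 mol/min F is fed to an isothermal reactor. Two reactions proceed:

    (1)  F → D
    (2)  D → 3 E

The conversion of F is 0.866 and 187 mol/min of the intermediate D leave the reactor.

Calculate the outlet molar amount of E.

Conversion of F: F consumed = 1ξ₁ = 0.866 × 507 → ξ₁ = 439.1 mol/min.
D balance: n_D = 0 + 1ξ₁ − 1ξ₂ = 187 → ξ₂ = (1·439.1 − 187)/1 = 252.1 mol/min.
Outlet amounts (n = n₀ + Σ ν·ξ):
  F: 507 − 1(439.1) = 67.94
  D: 0 + 1(439.1) − 1(252.1) = 187
  E: 0 + 3(252.1) = 756.2

756 mol/min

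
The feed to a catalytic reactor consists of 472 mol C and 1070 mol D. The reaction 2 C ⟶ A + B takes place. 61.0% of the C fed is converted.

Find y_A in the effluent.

C reacted = 0.61 × 472 = 287.9 mol; ν_C = −2, so ξ = 287.9/2 = 144 mol.
Outlet amounts (n = n₀ + ν ξ):
  C: 472 − 2(144) = 184.1
  A: 0 + 1(144) = 144
  B: 0 + 1(144) = 144
  D: 1070 (inert)
Total out = 1542 mol; y_A = 144 / 1542 = 0.09336.

0.0934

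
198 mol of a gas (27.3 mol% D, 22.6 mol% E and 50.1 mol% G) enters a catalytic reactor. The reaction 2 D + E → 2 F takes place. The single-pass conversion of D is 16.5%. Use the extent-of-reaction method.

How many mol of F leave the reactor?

8.92 mol

D reacted = 0.165 × 54.05 = 8.919 mol; ν_D = −2, so ξ = 8.919/2 = 4.459 mol.
Outlet amounts (n = n₀ + ν ξ):
  D: 54.05 − 2(4.459) = 45.14
  E: 44.75 − 1(4.459) = 40.29
  F: 0 + 2(4.459) = 8.919
  G: 99.2 (inert)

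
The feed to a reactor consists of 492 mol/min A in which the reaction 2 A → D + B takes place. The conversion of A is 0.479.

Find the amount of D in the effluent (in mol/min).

118 mol/min

A reacted = 0.479 × 492 = 235.7 mol/min; ν_A = −2, so ξ = 235.7/2 = 117.8 mol/min.
Outlet amounts (n = n₀ + ν ξ):
  A: 492 − 2(117.8) = 256.3
  D: 0 + 1(117.8) = 117.8
  B: 0 + 1(117.8) = 117.8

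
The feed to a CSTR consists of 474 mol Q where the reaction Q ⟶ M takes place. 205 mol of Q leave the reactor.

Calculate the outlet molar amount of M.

For Q: n = n₀ − 1ξ → 205 = 474 − 1ξ, giving ξ = 269 mol.
Outlet amounts (n = n₀ + ν ξ):
  Q: 474 − 1(269) = 205
  M: 0 + 1(269) = 269

269 mol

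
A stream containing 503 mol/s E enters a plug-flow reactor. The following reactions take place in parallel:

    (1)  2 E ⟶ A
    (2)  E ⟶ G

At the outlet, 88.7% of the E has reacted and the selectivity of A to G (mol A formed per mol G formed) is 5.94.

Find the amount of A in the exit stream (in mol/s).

Conversion of E: E consumed = 0.887 × 503 = 446.2 mol/s = 2ξ₁ + 1ξ₂.
Selectivity: 1ξ₁ / (1ξ₂) = 5.94 → ξ₁ = 5.94 ξ₂.
Substitute: (2·5.94 + 1) ξ₂ = 446.2 → ξ₂ = 34.64 mol/s, ξ₁ = 205.8 mol/s.
Outlet amounts (n = n₀ + Σ ν·ξ):
  E: 503 − 2(205.8) − 1(34.64) = 56.84
  A: 0 + 1(205.8) = 205.8
  G: 0 + 1(34.64) = 34.64

206 mol/s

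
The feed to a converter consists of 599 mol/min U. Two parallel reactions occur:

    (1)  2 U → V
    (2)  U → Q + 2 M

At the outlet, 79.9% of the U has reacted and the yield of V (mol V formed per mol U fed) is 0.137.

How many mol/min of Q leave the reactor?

314 mol/min

Yield of V: 1ξ₁ / 599 = 0.137 → ξ₁ = 82.06 mol/min.
Conversion of U: 2ξ₁ + 1ξ₂ = 0.799 × 599 = 478.6 → ξ₂ = 314.5 mol/min.
Outlet amounts (n = n₀ + Σ ν·ξ):
  U: 599 − 2(82.06) − 1(314.5) = 120.4
  V: 0 + 1(82.06) = 82.06
  Q: 0 + 1(314.5) = 314.5
  M: 0 + 2(314.5) = 629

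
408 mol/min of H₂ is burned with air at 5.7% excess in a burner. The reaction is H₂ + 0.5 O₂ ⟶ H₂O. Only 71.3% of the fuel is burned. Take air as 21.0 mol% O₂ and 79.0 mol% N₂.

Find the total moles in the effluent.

1290 mol/min

Stoichiometric O₂ = 0.5 × 408 = 204 mol/min; O₂ fed = 204 × 1.057 = 215.6 mol/min.
N₂ fed = 215.6 × 79/21 = 811.2 mol/min.
Fuel reacted = 0.713 × 408 → ξ = 290.9 mol/min.
Outlet (n = n₀ + ν ξ):
  H₂: 408 − 1(290.9) = 117.1
  O₂: 215.6 − 0.5(290.9) = 70.18
  N₂: 811.2 (inert)
  H₂O: 0 + 1(290.9) = 290.9
Total out = 117.1 + 70.18 + 811.2 + 290.9 = 1289 mol/min.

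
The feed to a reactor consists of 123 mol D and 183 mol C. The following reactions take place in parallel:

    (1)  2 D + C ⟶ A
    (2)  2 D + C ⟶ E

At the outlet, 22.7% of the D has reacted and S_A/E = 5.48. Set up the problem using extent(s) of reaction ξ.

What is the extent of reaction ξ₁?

ξ₁ = 11.8 mol

Conversion of D: D consumed = 0.227 × 123 = 27.92 mol = 2ξ₁ + 2ξ₂.
Selectivity: 1ξ₁ / (1ξ₂) = 5.48 → ξ₁ = 5.48 ξ₂.
Substitute: (2·5.48 + 2) ξ₂ = 27.92 → ξ₂ = 2.154 mol, ξ₁ = 11.81 mol.
Outlet amounts (n = n₀ + Σ ν·ξ):
  D: 123 − 2(11.81) − 2(2.154) = 95.08
  C: 183 − 1(11.81) − 1(2.154) = 169
  A: 0 + 1(11.81) = 11.81
  E: 0 + 1(2.154) = 2.154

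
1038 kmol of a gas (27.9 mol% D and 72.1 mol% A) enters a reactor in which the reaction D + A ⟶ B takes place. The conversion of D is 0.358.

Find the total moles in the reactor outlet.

D reacted = 0.358 × 289.6 = 103.7 kmol; ν_D = −1, so ξ = 103.7/1 = 103.7 kmol.
Outlet amounts (n = n₀ + ν ξ):
  D: 289.6 − 1(103.7) = 185.9
  A: 748.4 − 1(103.7) = 644.7
  B: 0 + 1(103.7) = 103.7
Total out = 185.9 + 644.7 + 103.7 = 934.3 kmol.

934 kmol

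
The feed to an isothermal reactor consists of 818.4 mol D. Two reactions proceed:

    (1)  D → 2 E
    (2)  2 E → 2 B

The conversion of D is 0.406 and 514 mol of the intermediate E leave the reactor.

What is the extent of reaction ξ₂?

ξ₂ = 75.3 mol

Conversion of D: D consumed = 1ξ₁ = 0.406 × 818.4 → ξ₁ = 332.3 mol.
E balance: n_E = 0 + 2ξ₁ − 2ξ₂ = 514 → ξ₂ = (2·332.3 − 514)/2 = 75.27 mol.
Outlet amounts (n = n₀ + Σ ν·ξ):
  D: 818.4 − 1(332.3) = 486.1
  E: 0 + 2(332.3) − 2(75.27) = 514
  B: 0 + 2(75.27) = 150.5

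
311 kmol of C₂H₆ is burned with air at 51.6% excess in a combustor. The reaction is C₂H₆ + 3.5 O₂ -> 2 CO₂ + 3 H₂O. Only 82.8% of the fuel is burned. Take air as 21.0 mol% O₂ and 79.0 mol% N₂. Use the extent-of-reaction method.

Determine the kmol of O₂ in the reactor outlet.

749 kmol

Stoichiometric O₂ = 3.5 × 311 = 1088 kmol; O₂ fed = 1088 × 1.516 = 1650 kmol.
N₂ fed = 1650 × 79/21 = 6208 kmol.
Fuel reacted = 0.828 × 311 → ξ = 257.5 kmol.
Outlet (n = n₀ + ν ξ):
  C₂H₆: 311 − 1(257.5) = 53.49
  O₂: 1650 − 3.5(257.5) = 748.9
  N₂: 6208 (inert)
  CO₂: 0 + 2(257.5) = 515
  H₂O: 0 + 3(257.5) = 772.5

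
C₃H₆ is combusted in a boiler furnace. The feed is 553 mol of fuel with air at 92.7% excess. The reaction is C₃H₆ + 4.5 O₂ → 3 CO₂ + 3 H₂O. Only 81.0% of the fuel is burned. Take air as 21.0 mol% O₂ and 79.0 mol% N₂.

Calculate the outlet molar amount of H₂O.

Stoichiometric O₂ = 4.5 × 553 = 2488 mol; O₂ fed = 2488 × 1.927 = 4795 mol.
N₂ fed = 4795 × 79/21 = 18040 mol.
Fuel reacted = 0.81 × 553 → ξ = 447.9 mol.
Outlet (n = n₀ + ν ξ):
  C₃H₆: 553 − 1(447.9) = 105.1
  O₂: 4795 − 4.5(447.9) = 2780
  N₂: 18040 (inert)
  CO₂: 0 + 3(447.9) = 1344
  H₂O: 0 + 3(447.9) = 1344

1340 mol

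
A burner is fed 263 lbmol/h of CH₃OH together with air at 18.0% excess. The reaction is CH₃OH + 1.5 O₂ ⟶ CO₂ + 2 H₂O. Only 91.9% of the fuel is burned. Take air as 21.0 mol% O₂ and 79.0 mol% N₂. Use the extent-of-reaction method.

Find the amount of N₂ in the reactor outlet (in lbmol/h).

Stoichiometric O₂ = 1.5 × 263 = 394.5 lbmol/h; O₂ fed = 394.5 × 1.180 = 465.5 lbmol/h.
N₂ fed = 465.5 × 79/21 = 1751 lbmol/h.
Fuel reacted = 0.919 × 263 → ξ = 241.7 lbmol/h.
Outlet (n = n₀ + ν ξ):
  CH₃OH: 263 − 1(241.7) = 21.3
  O₂: 465.5 − 1.5(241.7) = 103
  N₂: 1751 (inert)
  CO₂: 0 + 1(241.7) = 241.7
  H₂O: 0 + 2(241.7) = 483.4

1750 lbmol/h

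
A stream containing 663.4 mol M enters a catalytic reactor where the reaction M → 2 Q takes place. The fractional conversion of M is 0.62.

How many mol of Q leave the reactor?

823 mol

M reacted = 0.62 × 663.4 = 411.3 mol; ν_M = −1, so ξ = 411.3/1 = 411.3 mol.
Outlet amounts (n = n₀ + ν ξ):
  M: 663.4 − 1(411.3) = 252.1
  Q: 0 + 2(411.3) = 822.6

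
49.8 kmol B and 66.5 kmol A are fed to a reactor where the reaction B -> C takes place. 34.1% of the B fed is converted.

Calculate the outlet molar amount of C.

17 kmol

B reacted = 0.341 × 49.8 = 16.98 kmol; ν_B = −1, so ξ = 16.98/1 = 16.98 kmol.
Outlet amounts (n = n₀ + ν ξ):
  B: 49.8 − 1(16.98) = 32.82
  C: 0 + 1(16.98) = 16.98
  A: 66.5 (inert)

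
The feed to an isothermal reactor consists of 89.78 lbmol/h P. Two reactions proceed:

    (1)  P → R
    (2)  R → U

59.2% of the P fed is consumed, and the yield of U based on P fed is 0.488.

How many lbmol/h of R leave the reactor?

Conversion of P: P consumed = 1ξ₁ = 0.592 × 89.78 → ξ₁ = 53.15 lbmol/h.
Yield of U: 1ξ₂ / 89.78 = 0.488 → ξ₂ = 43.81 lbmol/h.
Outlet amounts (n = n₀ + Σ ν·ξ):
  P: 89.78 − 1(53.15) = 36.63
  R: 0 + 1(53.15) − 1(43.81) = 9.337
  U: 0 + 1(43.81) = 43.81

9.34 lbmol/h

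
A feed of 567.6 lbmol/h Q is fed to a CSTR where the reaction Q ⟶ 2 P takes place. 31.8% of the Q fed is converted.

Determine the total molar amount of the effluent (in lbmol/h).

748 lbmol/h

Q reacted = 0.318 × 567.6 = 180.5 lbmol/h; ν_Q = −1, so ξ = 180.5/1 = 180.5 lbmol/h.
Outlet amounts (n = n₀ + ν ξ):
  Q: 567.6 − 1(180.5) = 387.1
  P: 0 + 2(180.5) = 361
Total out = 387.1 + 361 = 748.1 lbmol/h.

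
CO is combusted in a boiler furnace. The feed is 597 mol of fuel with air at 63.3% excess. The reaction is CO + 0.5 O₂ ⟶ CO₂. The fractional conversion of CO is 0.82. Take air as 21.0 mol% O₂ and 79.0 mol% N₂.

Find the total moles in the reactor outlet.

Stoichiometric O₂ = 0.5 × 597 = 298.5 mol; O₂ fed = 298.5 × 1.633 = 487.5 mol.
N₂ fed = 487.5 × 79/21 = 1834 mol.
Fuel reacted = 0.82 × 597 → ξ = 489.5 mol.
Outlet (n = n₀ + ν ξ):
  CO: 597 − 1(489.5) = 107.5
  O₂: 487.5 − 0.5(489.5) = 242.7
  N₂: 1834 (inert)
  CO₂: 0 + 1(489.5) = 489.5
Total out = 107.5 + 242.7 + 1834 + 489.5 = 2673 mol.

2670 mol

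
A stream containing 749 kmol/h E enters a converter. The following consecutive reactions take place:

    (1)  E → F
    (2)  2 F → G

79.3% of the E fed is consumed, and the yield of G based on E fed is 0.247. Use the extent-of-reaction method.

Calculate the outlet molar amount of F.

Conversion of E: E consumed = 1ξ₁ = 0.793 × 749 → ξ₁ = 594 kmol/h.
Yield of G: 1ξ₂ / 749 = 0.247 → ξ₂ = 185 kmol/h.
Outlet amounts (n = n₀ + Σ ν·ξ):
  E: 749 − 1(594) = 155
  F: 0 + 1(594) − 2(185) = 224
  G: 0 + 1(185) = 185

224 kmol/h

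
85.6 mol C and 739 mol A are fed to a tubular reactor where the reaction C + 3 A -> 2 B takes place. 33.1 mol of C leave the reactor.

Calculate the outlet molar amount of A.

For C: n = n₀ − 1ξ → 33.1 = 85.6 − 1ξ, giving ξ = 52.5 mol.
Outlet amounts (n = n₀ + ν ξ):
  C: 85.6 − 1(52.5) = 33.1
  A: 739 − 3(52.5) = 581.5
  B: 0 + 2(52.5) = 105

582 mol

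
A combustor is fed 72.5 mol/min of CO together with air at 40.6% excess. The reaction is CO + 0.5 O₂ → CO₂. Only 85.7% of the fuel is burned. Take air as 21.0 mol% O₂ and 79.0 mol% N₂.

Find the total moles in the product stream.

Stoichiometric O₂ = 0.5 × 72.5 = 36.25 mol/min; O₂ fed = 36.25 × 1.406 = 50.97 mol/min.
N₂ fed = 50.97 × 79/21 = 191.7 mol/min.
Fuel reacted = 0.857 × 72.5 → ξ = 62.13 mol/min.
Outlet (n = n₀ + ν ξ):
  CO: 72.5 − 1(62.13) = 10.37
  O₂: 50.97 − 0.5(62.13) = 19.9
  N₂: 191.7 (inert)
  CO₂: 0 + 1(62.13) = 62.13
Total out = 10.37 + 19.9 + 191.7 + 62.13 = 284.1 mol/min.

284 mol/min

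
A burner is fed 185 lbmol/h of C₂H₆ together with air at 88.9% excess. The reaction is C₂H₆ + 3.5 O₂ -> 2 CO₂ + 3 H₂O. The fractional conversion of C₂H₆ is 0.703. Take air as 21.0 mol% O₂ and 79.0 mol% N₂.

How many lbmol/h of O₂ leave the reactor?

768 lbmol/h

Stoichiometric O₂ = 3.5 × 185 = 647.5 lbmol/h; O₂ fed = 647.5 × 1.889 = 1223 lbmol/h.
N₂ fed = 1223 × 79/21 = 4601 lbmol/h.
Fuel reacted = 0.703 × 185 → ξ = 130.1 lbmol/h.
Outlet (n = n₀ + ν ξ):
  C₂H₆: 185 − 1(130.1) = 54.95
  O₂: 1223 − 3.5(130.1) = 767.9
  N₂: 4601 (inert)
  CO₂: 0 + 2(130.1) = 260.1
  H₂O: 0 + 3(130.1) = 390.2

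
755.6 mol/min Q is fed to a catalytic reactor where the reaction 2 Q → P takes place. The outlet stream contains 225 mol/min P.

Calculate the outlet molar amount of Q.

For P: n = n₀ + 1ξ → 225 = 0 + 1ξ, giving ξ = 225 mol/min.
Outlet amounts (n = n₀ + ν ξ):
  Q: 755.6 − 2(225) = 305.6
  P: 0 + 1(225) = 225

306 mol/min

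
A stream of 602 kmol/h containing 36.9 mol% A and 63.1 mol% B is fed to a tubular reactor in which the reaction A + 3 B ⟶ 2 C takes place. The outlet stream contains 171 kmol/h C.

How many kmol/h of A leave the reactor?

137 kmol/h

For C: n = n₀ + 2ξ → 171 = 0 + 2ξ, giving ξ = 85.5 kmol/h.
Outlet amounts (n = n₀ + ν ξ):
  A: 222.1 − 1(85.5) = 136.6
  B: 379.9 − 3(85.5) = 123.4
  C: 0 + 2(85.5) = 171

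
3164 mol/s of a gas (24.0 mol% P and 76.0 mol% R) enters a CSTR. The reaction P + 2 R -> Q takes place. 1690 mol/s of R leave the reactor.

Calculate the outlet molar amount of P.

402 mol/s

For R: n = n₀ − 2ξ → 1690 = 2405 − 2ξ, giving ξ = 357.3 mol/s.
Outlet amounts (n = n₀ + ν ξ):
  P: 759.4 − 1(357.3) = 402
  R: 2405 − 2(357.3) = 1690
  Q: 0 + 1(357.3) = 357.3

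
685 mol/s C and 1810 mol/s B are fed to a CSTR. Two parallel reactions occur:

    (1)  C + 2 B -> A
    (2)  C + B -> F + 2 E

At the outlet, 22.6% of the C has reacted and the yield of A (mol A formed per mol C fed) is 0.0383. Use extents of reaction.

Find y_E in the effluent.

0.1

Yield of A: 1ξ₁ / 685 = 0.0383 → ξ₁ = 26.24 mol/s.
Conversion of C: 1ξ₁ + 1ξ₂ = 0.226 × 685 = 154.8 → ξ₂ = 128.6 mol/s.
Outlet amounts (n = n₀ + Σ ν·ξ):
  C: 685 − 1(26.24) − 1(128.6) = 530.2
  B: 1810 − 2(26.24) − 1(128.6) = 1629
  A: 0 + 1(26.24) = 26.24
  F: 0 + 1(128.6) = 128.6
  E: 0 + 2(128.6) = 257.1
Total out = 2571 mol/s; y_E = 257.1 / 2571 = 0.1.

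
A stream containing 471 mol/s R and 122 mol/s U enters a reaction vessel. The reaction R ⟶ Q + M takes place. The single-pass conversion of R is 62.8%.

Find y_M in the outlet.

0.333

R reacted = 0.628 × 471 = 295.8 mol/s; ν_R = −1, so ξ = 295.8/1 = 295.8 mol/s.
Outlet amounts (n = n₀ + ν ξ):
  R: 471 − 1(295.8) = 175.2
  Q: 0 + 1(295.8) = 295.8
  M: 0 + 1(295.8) = 295.8
  U: 122 (inert)
Total out = 888.8 mol/s; y_M = 295.8 / 888.8 = 0.3328.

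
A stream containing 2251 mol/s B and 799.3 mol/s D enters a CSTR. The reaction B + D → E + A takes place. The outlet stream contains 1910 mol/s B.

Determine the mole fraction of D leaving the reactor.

0.15

For B: n = n₀ − 1ξ → 1910 = 2251 − 1ξ, giving ξ = 341 mol/s.
Outlet amounts (n = n₀ + ν ξ):
  B: 2251 − 1(341) = 1910
  D: 799.3 − 1(341) = 458.3
  E: 0 + 1(341) = 341
  A: 0 + 1(341) = 341
Total out = 3050 mol/s; y_D = 458.3 / 3050 = 0.1502.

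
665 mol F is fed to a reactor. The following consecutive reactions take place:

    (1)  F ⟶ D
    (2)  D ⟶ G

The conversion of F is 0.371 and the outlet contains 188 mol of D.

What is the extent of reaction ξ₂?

Conversion of F: F consumed = 1ξ₁ = 0.371 × 665 → ξ₁ = 246.7 mol.
D balance: n_D = 0 + 1ξ₁ − 1ξ₂ = 188 → ξ₂ = (1·246.7 − 188)/1 = 58.72 mol.
Outlet amounts (n = n₀ + Σ ν·ξ):
  F: 665 − 1(246.7) = 418.3
  D: 0 + 1(246.7) − 1(58.72) = 188
  G: 0 + 1(58.72) = 58.72

ξ₂ = 58.7 mol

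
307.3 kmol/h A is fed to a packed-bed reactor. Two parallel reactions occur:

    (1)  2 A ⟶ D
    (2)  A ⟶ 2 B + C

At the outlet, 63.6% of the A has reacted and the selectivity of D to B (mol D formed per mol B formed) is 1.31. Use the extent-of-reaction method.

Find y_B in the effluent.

0.218

Conversion of A: A consumed = 0.636 × 307.3 = 195.4 kmol/h = 2ξ₁ + 1ξ₂.
Selectivity: 1ξ₁ / (2ξ₂) = 1.31 → ξ₁ = 2.62 ξ₂.
Substitute: (2·2.62 + 1) ξ₂ = 195.4 → ξ₂ = 31.32 kmol/h, ξ₁ = 82.06 kmol/h.
Outlet amounts (n = n₀ + Σ ν·ξ):
  A: 307.3 − 2(82.06) − 1(31.32) = 111.9
  D: 0 + 1(82.06) = 82.06
  B: 0 + 2(31.32) = 62.64
  C: 0 + 1(31.32) = 31.32
Total out = 287.9 kmol/h; y_B = 62.64 / 287.9 = 0.2176.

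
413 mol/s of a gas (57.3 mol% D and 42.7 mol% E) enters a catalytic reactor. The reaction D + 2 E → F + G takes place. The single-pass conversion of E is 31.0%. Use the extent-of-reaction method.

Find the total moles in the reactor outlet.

386 mol/s

E reacted = 0.31 × 176.4 = 54.67 mol/s; ν_E = −2, so ξ = 54.67/2 = 27.33 mol/s.
Outlet amounts (n = n₀ + ν ξ):
  D: 236.6 − 1(27.33) = 209.3
  E: 176.4 − 2(27.33) = 121.7
  F: 0 + 1(27.33) = 27.33
  G: 0 + 1(27.33) = 27.33
Total out = 209.3 + 121.7 + 27.33 + 27.33 = 385.7 mol/s.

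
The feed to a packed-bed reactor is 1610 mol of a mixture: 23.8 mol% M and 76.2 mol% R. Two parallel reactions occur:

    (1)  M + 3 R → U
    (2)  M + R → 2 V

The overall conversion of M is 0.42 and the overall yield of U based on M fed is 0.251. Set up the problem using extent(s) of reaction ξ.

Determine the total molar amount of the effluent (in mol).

Yield of U: 1ξ₁ / 383.2 = 0.251 → ξ₁ = 96.18 mol.
Conversion of M: 1ξ₁ + 1ξ₂ = 0.42 × 383.2 = 160.9 → ξ₂ = 64.76 mol.
Outlet amounts (n = n₀ + Σ ν·ξ):
  M: 383.2 − 1(96.18) − 1(64.76) = 222.2
  R: 1227 − 3(96.18) − 1(64.76) = 873.5
  U: 0 + 1(96.18) = 96.18
  V: 0 + 2(64.76) = 129.5
Total out = 222.2 + 873.5 + 96.18 + 129.5 = 1321 mol.

1320 mol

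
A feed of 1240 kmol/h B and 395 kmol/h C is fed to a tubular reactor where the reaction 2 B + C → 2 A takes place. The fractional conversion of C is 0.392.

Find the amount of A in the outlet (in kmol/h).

310 kmol/h

C reacted = 0.392 × 395 = 154.8 kmol/h; ν_C = −1, so ξ = 154.8/1 = 154.8 kmol/h.
Outlet amounts (n = n₀ + ν ξ):
  B: 1240 − 2(154.8) = 930.3
  C: 395 − 1(154.8) = 240.2
  A: 0 + 2(154.8) = 309.7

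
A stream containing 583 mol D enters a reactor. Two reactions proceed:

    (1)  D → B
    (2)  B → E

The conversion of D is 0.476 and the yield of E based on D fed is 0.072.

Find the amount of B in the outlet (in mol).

236 mol

Conversion of D: D consumed = 1ξ₁ = 0.476 × 583 → ξ₁ = 277.5 mol.
Yield of E: 1ξ₂ / 583 = 0.072 → ξ₂ = 41.98 mol.
Outlet amounts (n = n₀ + Σ ν·ξ):
  D: 583 − 1(277.5) = 305.5
  B: 0 + 1(277.5) − 1(41.98) = 235.5
  E: 0 + 1(41.98) = 41.98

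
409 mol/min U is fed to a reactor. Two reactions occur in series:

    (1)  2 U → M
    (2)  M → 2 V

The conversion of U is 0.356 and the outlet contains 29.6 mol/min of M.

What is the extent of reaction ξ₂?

Conversion of U: U consumed = 2ξ₁ = 0.356 × 409 → ξ₁ = 72.8 mol/min.
M balance: n_M = 0 + 1ξ₁ − 1ξ₂ = 29.6 → ξ₂ = (1·72.8 − 29.6)/1 = 43.2 mol/min.
Outlet amounts (n = n₀ + Σ ν·ξ):
  U: 409 − 2(72.8) = 263.4
  M: 0 + 1(72.8) − 1(43.2) = 29.6
  V: 0 + 2(43.2) = 86.4

ξ₂ = 43.2 mol/min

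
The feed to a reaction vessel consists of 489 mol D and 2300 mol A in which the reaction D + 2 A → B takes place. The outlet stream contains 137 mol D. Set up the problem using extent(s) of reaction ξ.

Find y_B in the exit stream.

For D: n = n₀ − 1ξ → 137 = 489 − 1ξ, giving ξ = 352 mol.
Outlet amounts (n = n₀ + ν ξ):
  D: 489 − 1(352) = 137
  A: 2300 − 2(352) = 1596
  B: 0 + 1(352) = 352
Total out = 2085 mol; y_B = 352 / 2085 = 0.1688.

0.169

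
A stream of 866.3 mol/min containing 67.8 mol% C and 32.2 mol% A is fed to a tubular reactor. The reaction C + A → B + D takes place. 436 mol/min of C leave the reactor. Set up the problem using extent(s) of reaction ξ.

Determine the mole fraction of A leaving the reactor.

For C: n = n₀ − 1ξ → 436 = 587.4 − 1ξ, giving ξ = 151.4 mol/min.
Outlet amounts (n = n₀ + ν ξ):
  C: 587.4 − 1(151.4) = 436
  A: 278.9 − 1(151.4) = 127.6
  B: 0 + 1(151.4) = 151.4
  D: 0 + 1(151.4) = 151.4
Total out = 866.3 mol/min; y_A = 127.6 / 866.3 = 0.1473.

0.147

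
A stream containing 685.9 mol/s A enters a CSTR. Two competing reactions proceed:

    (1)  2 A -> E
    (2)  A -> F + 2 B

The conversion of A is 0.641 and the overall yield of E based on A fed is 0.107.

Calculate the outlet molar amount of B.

Yield of E: 1ξ₁ / 685.9 = 0.107 → ξ₁ = 73.39 mol/s.
Conversion of A: 2ξ₁ + 1ξ₂ = 0.641 × 685.9 = 439.7 → ξ₂ = 292.9 mol/s.
Outlet amounts (n = n₀ + Σ ν·ξ):
  A: 685.9 − 2(73.39) − 1(292.9) = 246.2
  E: 0 + 1(73.39) = 73.39
  F: 0 + 1(292.9) = 292.9
  B: 0 + 2(292.9) = 585.8

586 mol/s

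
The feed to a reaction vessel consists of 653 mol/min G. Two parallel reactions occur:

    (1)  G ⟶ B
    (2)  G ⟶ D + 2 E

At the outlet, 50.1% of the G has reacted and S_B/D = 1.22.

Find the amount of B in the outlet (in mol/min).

Conversion of G: G consumed = 0.501 × 653 = 327.2 mol/min = 1ξ₁ + 1ξ₂.
Selectivity: 1ξ₁ / (1ξ₂) = 1.22 → ξ₁ = 1.22 ξ₂.
Substitute: (1·1.22 + 1) ξ₂ = 327.2 → ξ₂ = 147.4 mol/min, ξ₁ = 179.8 mol/min.
Outlet amounts (n = n₀ + Σ ν·ξ):
  G: 653 − 1(179.8) − 1(147.4) = 325.8
  B: 0 + 1(179.8) = 179.8
  D: 0 + 1(147.4) = 147.4
  E: 0 + 2(147.4) = 294.7

180 mol/min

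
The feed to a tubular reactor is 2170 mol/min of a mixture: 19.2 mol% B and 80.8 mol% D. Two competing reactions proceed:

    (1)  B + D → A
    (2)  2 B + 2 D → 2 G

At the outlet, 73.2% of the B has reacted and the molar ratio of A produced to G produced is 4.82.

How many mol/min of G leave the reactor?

52.4 mol/min

Conversion of B: B consumed = 0.732 × 416.6 = 305 mol/min = 1ξ₁ + 2ξ₂.
Selectivity: 1ξ₁ / (2ξ₂) = 4.82 → ξ₁ = 9.64 ξ₂.
Substitute: (1·9.64 + 2) ξ₂ = 305 → ξ₂ = 26.2 mol/min, ξ₁ = 252.6 mol/min.
Outlet amounts (n = n₀ + Σ ν·ξ):
  B: 416.6 − 1(252.6) − 2(26.2) = 111.7
  D: 1753 − 1(252.6) − 2(26.2) = 1448
  A: 0 + 1(252.6) = 252.6
  G: 0 + 2(26.2) = 52.4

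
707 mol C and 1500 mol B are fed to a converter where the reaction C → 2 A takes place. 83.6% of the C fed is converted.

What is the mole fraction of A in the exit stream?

0.422

C reacted = 0.836 × 707 = 591.1 mol; ν_C = −1, so ξ = 591.1/1 = 591.1 mol.
Outlet amounts (n = n₀ + ν ξ):
  C: 707 − 1(591.1) = 115.9
  A: 0 + 2(591.1) = 1182
  B: 1500 (inert)
Total out = 2798 mol; y_A = 1182 / 2798 = 0.4225.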